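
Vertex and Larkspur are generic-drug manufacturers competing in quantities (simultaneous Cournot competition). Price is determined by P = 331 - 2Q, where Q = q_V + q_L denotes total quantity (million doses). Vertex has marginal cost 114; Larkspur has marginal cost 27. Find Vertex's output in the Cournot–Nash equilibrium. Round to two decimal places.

Vertex's profit: π_V = (331 - 2Q)q_V - (114q_V). Setting ∂π_V/∂q_V = 0: 217 - 4q_V - 2(q_L) = 0.
Larkspur's profit: π_L = (331 - 2Q)q_L - (27q_L). Setting ∂π_L/∂q_L = 0: 304 - 4q_L - 2(q_V) = 0.
Rearranging gives the reaction functions q_V = (217 - 2q_L)/4 and q_L = (304 - 2q_V)/4.
Substituting one into the other gives q_V = 65/3 and q_L = 391/6.

21.67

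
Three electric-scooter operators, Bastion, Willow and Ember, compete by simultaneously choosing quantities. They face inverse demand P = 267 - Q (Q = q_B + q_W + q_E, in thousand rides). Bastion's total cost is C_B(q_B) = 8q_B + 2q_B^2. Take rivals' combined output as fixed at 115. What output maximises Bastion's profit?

With rivals' combined output fixed at 115, Bastion's profit is π_B = (267 - 115 - q_B)q_B - (8q_B + 2q_B²) = (152 - q_B)q_B - (8q_B + 2q_B²).
∂π_B/∂q_B = 144 - 6q_B = 0, so q_B = 24.

24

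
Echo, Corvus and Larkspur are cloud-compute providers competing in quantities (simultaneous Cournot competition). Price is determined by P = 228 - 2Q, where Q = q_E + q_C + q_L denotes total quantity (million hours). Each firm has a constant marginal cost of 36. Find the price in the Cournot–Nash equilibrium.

84

A representative firm's profit is π_i = q_i(228 - 2Q) - 36q_i.
Setting ∂π_i/∂q_i = 0 with rivals' quantities fixed: 192 - 4q_i - 2·Σ_{j≠i} q_j = 0.
With identical firms every q_j equals q_i, so Σ_{j≠i} q_j = 2q_i and 192 = 8q_i, giving q_i = 24.
Total output Q = 72, so price P = 228 - 2·72 = 84.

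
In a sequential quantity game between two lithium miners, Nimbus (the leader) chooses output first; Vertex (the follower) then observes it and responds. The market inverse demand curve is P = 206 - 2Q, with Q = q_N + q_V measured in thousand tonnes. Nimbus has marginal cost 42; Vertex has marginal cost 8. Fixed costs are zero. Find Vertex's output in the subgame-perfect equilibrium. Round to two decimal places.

The follower Vertex best-responds to any q_N: π_V = (206 - 2Q)q_V - 8q_V.
Follower FOC: 198 - 2q_N - 4q_V = 0, so q_V(q_N) = (198 - 2q_N)/4.
The leader anticipates this reaction. Substituting into P = 206 - 2Q gives P = 107 - q_N, so π_N = (107 - q_N)q_N - 42q_N.
Leader FOC: 65 - 2q_N = 0, so q_N = 65/2.
Then q_V = (198 - 2·(65/2))/4 = 133/4.

33.25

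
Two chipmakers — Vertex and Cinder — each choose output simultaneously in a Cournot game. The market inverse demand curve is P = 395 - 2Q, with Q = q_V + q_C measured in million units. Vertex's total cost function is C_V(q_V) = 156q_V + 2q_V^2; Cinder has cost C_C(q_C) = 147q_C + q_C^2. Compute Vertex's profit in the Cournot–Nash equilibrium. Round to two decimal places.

1817.86

Vertex's profit: π_V = (395 - 2Q)q_V - (156q_V + 2q_V²). Setting ∂π_V/∂q_V = 0: 239 - 8q_V - 2(q_C) = 0.
Cinder's profit: π_C = (395 - 2Q)q_C - (147q_C + q_C²). Setting ∂π_C/∂q_C = 0: 248 - 6q_C - 2(q_V) = 0.
So q_V = (239 - 2q_C)/8 and q_C = (248 - 2q_V)/6.
Solving the pair: q_V = 469/22, q_C = 753/22.
Price P = 395 - 2·(611/11) = 283.9091.
Vertex's profit: 283.9091·(469/22) - 156·(469/22) - 2(469/22)² = 1817.8595.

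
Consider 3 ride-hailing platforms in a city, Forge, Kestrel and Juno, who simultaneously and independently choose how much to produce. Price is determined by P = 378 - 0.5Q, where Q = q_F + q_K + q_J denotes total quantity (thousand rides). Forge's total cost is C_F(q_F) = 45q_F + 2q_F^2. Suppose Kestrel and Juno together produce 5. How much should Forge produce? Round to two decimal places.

66.10

With rivals' combined output fixed at 5, Forge's profit is π_F = (378 - (1/2)·5 - (1/2)q_F)q_F - (45q_F + 2q_F²) = (751/2 - (1/2)q_F)q_F - (45q_F + 2q_F²).
∂π_F/∂q_F = 661/2 - 5q_F = 0, so q_F = 661/10.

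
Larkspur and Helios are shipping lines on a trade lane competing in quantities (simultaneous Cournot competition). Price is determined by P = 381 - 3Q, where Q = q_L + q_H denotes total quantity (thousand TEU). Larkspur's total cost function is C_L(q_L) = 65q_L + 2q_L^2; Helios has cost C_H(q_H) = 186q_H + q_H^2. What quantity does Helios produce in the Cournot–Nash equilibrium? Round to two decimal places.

Larkspur's profit: π_L = (381 - 3Q)q_L - (65q_L + 2q_L²). Setting ∂π_L/∂q_L = 0: 316 - 10q_L - 3(q_H) = 0.
Helios's profit: π_H = (381 - 3Q)q_H - (186q_H + q_H²). Setting ∂π_H/∂q_H = 0: 195 - 8q_H - 3(q_L) = 0.
Best responses: q_L = (316 - 3q_H)/10, q_H = (195 - 3q_L)/8.
Solving the pair: q_L = 1943/71, q_H = 1002/71.

14.11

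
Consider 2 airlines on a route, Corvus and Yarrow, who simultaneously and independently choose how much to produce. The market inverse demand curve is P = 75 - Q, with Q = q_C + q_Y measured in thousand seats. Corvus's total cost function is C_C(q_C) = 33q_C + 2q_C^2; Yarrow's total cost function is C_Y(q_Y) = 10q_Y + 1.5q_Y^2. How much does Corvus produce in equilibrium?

Corvus's profit: π_C = (75 - Q)q_C - (33q_C + 2q_C²). Setting ∂π_C/∂q_C = 0: 42 - 6q_C - (q_Y) = 0.
Yarrow's profit: π_Y = (75 - Q)q_Y - (10q_Y + (3/2)q_Y²). Setting ∂π_Y/∂q_Y = 0: 65 - 5q_Y - (q_C) = 0.
So q_C = (42 - q_Y)/6 and q_Y = (65 - q_C)/5.
Solving the pair: q_C = 5, q_Y = 12.

5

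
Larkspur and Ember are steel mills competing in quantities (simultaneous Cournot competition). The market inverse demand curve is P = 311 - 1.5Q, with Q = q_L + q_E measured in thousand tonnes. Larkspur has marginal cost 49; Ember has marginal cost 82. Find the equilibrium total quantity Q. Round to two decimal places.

109.11

Larkspur's profit: π_L = (311 - 1.5Q)q_L - (49q_L). Setting ∂π_L/∂q_L = 0: 262 - 3q_L - (3/2)(q_E) = 0.
Ember's profit: π_E = (311 - 1.5Q)q_E - (82q_E). Setting ∂π_E/∂q_E = 0: 229 - 3q_E - (3/2)(q_L) = 0.
So q_L = (262 - (3/2)q_E)/3 and q_E = (229 - (3/2)q_L)/3.
Solving the pair: q_L = 590/9, q_E = 392/9.
Total output Q = 590/9 + 392/9 = 982/9.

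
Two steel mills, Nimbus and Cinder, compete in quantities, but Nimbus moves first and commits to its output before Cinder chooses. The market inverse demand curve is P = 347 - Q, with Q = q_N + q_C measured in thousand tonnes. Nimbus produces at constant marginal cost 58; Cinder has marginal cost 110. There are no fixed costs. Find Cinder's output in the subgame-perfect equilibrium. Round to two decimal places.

33.25

Solve by backward induction. Given q_N, the follower Cinder maximises π_C = (347 - q_N - q_C)q_C - 110q_C.
Setting the follower's marginal profit to zero, 237 - q_N - 2q_C = 0, i.e. q_C = (237 - q_N)/2.
Nimbus substitutes q_C(q_N) into its own profit: π_N = q_N(347 - q_N - (237 - q_N)/2) - 58q_N = (457/2 - (1/2)q_N)q_N - 58q_N.
Maximising: ∂π_N/∂q_N = 341/2 - q_N = 0, giving q_N = 341/2.
Then q_C = (237 - 341/2)/2 = 133/4.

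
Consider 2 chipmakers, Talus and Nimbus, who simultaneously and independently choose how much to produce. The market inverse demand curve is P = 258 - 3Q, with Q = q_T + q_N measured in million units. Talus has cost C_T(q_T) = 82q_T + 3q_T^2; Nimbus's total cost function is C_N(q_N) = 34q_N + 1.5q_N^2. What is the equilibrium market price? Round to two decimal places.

164.91

Talus's profit: π_T = (258 - 3Q)q_T - (82q_T + 3q_T²). Setting ∂π_T/∂q_T = 0: 176 - 12q_T - 3(q_N) = 0.
Nimbus's profit: π_N = (258 - 3Q)q_N - (34q_N + (3/2)q_N²). Setting ∂π_N/∂q_N = 0: 224 - 9q_N - 3(q_T) = 0.
Best responses: q_T = (176 - 3q_N)/12, q_N = (224 - 3q_T)/9.
Substituting one into the other gives q_T = 304/33 and q_N = 240/11.
Total output Q = 1024/33, so price P = 258 - 3·(1024/33) = 1814/11.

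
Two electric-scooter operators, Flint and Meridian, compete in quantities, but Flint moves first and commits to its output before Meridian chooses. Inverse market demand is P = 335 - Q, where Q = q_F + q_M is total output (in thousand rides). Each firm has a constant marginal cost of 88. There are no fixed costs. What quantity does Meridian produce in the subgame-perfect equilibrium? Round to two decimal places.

61.75

The follower Meridian best-responds to any q_F: π_M = (335 - Q)q_M - 88q_M.
Follower FOC: 247 - q_F - 2q_M = 0, so q_M(q_F) = (247 - q_F)/2.
The leader anticipates this reaction. Substituting into P = 335 - Q gives P = 423/2 - (1/2)q_F, so π_F = (423/2 - (1/2)q_F)q_F - 88q_F.
Leader FOC: 247/2 - q_F = 0, so q_F = 247/2.
Then q_M = (247 - 247/2)/2 = 247/4.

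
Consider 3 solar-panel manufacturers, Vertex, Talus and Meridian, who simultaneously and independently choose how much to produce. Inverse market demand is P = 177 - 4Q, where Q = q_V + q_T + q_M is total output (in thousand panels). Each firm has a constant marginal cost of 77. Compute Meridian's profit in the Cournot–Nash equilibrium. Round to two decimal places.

156.25

A representative firm's profit is π_i = q_i(177 - 4Q) - 77q_i.
Setting ∂π_i/∂q_i = 0 with rivals' quantities fixed: 100 - 8q_i - 4·Σ_{j≠i} q_j = 0.
With identical firms every q_j equals q_i, so Σ_{j≠i} q_j = 2q_i and 100 = 16q_i, giving q_i = 25/4.
Price P = 177 - 4·(75/4) = 102.
Meridian's profit: (102 - 77)·(25/4) = 625/4.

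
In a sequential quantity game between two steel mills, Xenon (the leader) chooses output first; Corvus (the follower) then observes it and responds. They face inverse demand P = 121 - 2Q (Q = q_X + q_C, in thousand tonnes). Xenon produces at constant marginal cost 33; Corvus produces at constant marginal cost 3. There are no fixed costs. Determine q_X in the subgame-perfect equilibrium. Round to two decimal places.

14.50

Solve by backward induction. Given q_X, the follower Corvus maximises π_C = (121 - 2q_X - 2q_C)q_C - 3q_C.
Follower FOC: 118 - 2q_X - 4q_C = 0, so q_C(q_X) = (118 - 2q_X)/4.
The leader anticipates this reaction. Substituting into P = 121 - 2Q gives P = 62 - q_X, so π_X = (62 - q_X)q_X - 33q_X.
Leader FOC: 29 - 2q_X = 0, so q_X = 29/2.
Then q_C = (118 - 2·(29/2))/4 = 89/4.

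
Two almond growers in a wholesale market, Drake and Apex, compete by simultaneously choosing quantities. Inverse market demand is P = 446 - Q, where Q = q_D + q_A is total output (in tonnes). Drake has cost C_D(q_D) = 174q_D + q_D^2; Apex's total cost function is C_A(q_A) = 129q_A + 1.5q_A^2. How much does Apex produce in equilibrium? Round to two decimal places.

Drake's profit: π_D = (446 - Q)q_D - (174q_D + q_D²). Setting ∂π_D/∂q_D = 0: 272 - 4q_D - (q_A) = 0.
Apex's profit: π_A = (446 - Q)q_A - (129q_A + (3/2)q_A²). Setting ∂π_A/∂q_A = 0: 317 - 5q_A - (q_D) = 0.
Best responses: q_D = (272 - q_A)/4, q_A = (317 - q_D)/5.
Solving the pair: q_D = 1043/19, q_A = 996/19.

52.42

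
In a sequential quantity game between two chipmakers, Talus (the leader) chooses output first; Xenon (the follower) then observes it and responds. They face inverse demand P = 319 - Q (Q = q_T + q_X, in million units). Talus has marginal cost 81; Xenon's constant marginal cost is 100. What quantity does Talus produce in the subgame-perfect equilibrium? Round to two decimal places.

The follower Xenon best-responds to any q_T: π_X = (319 - Q)q_X - 100q_X.
∂π_X/∂q_X = 219 - q_T - 2q_X = 0 gives the reaction function q_X = (219 - q_T)/2.
Talus substitutes q_X(q_T) into its own profit: π_T = q_T(319 - q_T - (219 - q_T)/2) - 81q_T = (419/2 - (1/2)q_T)q_T - 81q_T.
The leader's first-order condition 257/2 - q_T = 0 yields q_T = 257/2.
Then q_X = (219 - 257/2)/2 = 181/4.

128.50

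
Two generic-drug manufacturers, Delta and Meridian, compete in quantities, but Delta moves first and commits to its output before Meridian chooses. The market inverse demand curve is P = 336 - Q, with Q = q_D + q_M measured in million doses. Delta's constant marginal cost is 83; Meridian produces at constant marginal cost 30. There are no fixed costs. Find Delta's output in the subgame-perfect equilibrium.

Solve by backward induction. Given q_D, the follower Meridian maximises π_M = (336 - q_D - q_M)q_M - 30q_M.
∂π_M/∂q_M = 306 - q_D - 2q_M = 0 gives the reaction function q_M = (306 - q_D)/2.
The leader anticipates this reaction. Substituting into P = 336 - Q gives P = 183 - (1/2)q_D, so π_D = (183 - (1/2)q_D)q_D - 83q_D.
Leader FOC: 100 - q_D = 0, so q_D = 100.
Then q_M = (306 - 100)/2 = 103.

100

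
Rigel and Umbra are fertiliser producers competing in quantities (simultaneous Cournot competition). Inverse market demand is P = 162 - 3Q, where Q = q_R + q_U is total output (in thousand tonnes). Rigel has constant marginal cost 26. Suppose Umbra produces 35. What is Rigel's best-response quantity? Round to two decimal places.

With the rival's output fixed at 35, Rigel's profit is π_R = (162 - 3·35 - 3q_R)q_R - (26q_R) = (57 - 3q_R)q_R - (26q_R).
∂π_R/∂q_R = 31 - 6q_R = 0, so q_R = 31/6.

5.17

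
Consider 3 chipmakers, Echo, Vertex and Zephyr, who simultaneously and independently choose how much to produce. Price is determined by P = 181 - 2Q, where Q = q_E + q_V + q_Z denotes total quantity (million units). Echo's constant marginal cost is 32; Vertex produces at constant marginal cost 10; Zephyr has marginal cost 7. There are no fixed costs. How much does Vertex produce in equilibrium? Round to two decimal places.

23.75

Echo's profit: π_E = (181 - 2Q)q_E - (32q_E). Setting ∂π_E/∂q_E = 0: 149 - 4q_E - 2(q_V + q_Z) = 0.
Vertex's first-order condition: 171 - 4q_V - 2(q_E + q_Z) = 0.
Zephyr's first-order condition: 174 - 4q_Z - 2(q_E + q_V) = 0.
Summing all 3 equations gives 494 − 8Q = 0, hence Q = 247/4.
Back-substituting: q_E = (149 − 247/2)/2 = 51/4, q_V = (171 − 247/2)/2 = 95/4, q_Z = (174 − 247/2)/2 = 101/4.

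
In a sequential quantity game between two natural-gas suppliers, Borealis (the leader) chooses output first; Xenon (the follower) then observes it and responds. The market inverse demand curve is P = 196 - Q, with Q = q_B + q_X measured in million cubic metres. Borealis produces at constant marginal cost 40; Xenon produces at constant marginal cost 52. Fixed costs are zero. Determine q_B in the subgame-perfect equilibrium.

84

The follower Xenon best-responds to any q_B: π_X = (196 - Q)q_X - 52q_X.
∂π_X/∂q_X = 144 - q_B - 2q_X = 0 gives the reaction function q_X = (144 - q_B)/2.
The leader anticipates this reaction. Substituting into P = 196 - Q gives P = 124 - (1/2)q_B, so π_B = (124 - (1/2)q_B)q_B - 40q_B.
The leader's first-order condition 84 - q_B = 0 yields q_B = 84.
Then q_X = (144 - 84)/2 = 30.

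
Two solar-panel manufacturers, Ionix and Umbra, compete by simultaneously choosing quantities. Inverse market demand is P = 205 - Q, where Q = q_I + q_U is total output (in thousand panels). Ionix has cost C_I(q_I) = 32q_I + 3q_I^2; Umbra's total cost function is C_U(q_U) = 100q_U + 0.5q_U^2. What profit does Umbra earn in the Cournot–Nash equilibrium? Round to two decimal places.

Ionix's profit: π_I = (205 - Q)q_I - (32q_I + 3q_I²). Setting ∂π_I/∂q_I = 0: 173 - 8q_I - (q_U) = 0.
Umbra's profit: π_U = (205 - Q)q_U - (100q_U + (1/2)q_U²). Setting ∂π_U/∂q_U = 0: 105 - 3q_U - (q_I) = 0.
Rearranging gives the reaction functions q_I = (173 - q_U)/8 and q_U = (105 - q_I)/3.
Solving the pair: q_I = 18, q_U = 29.
Price P = 205 - 47 = 158.
Umbra's profit: 158·29 - 100·29 - (1/2)·29² = 1261.5000.

1261.50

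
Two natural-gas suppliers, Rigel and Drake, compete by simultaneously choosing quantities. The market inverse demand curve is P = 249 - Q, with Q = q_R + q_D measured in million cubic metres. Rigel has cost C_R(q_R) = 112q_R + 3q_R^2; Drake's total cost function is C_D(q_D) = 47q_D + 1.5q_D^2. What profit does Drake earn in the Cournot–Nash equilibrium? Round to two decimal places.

Rigel's profit: π_R = (249 - Q)q_R - (112q_R + 3q_R²). Setting ∂π_R/∂q_R = 0: 137 - 8q_R - (q_D) = 0.
Drake's first-order condition: 202 - 5q_D - (q_R) = 0.
Best responses: q_R = (137 - q_D)/8, q_D = (202 - q_R)/5.
Substituting one into the other gives q_R = 161/13 and q_D = 493/13.
Price P = 249 - 654/13 = 198.6923.
Drake's profit: 198.6923·(493/13) - 47·(493/13) - (3/2)(493/13)² = 3595.3994.

3595.40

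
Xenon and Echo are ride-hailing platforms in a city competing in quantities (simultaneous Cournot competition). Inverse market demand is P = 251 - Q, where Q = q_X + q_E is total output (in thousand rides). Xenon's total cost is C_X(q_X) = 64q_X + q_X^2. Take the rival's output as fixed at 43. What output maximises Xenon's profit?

With the rival's output fixed at 43, Xenon's profit is π_X = (251 - 43 - q_X)q_X - (64q_X + q_X²) = (208 - q_X)q_X - (64q_X + q_X²).
∂π_X/∂q_X = 144 - 4q_X = 0, so q_X = 36.

36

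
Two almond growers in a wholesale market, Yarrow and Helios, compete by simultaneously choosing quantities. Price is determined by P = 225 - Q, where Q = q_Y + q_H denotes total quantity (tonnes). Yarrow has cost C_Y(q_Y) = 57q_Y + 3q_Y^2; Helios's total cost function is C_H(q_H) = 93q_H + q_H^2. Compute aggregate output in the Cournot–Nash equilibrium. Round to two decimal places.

Yarrow's profit: π_Y = (225 - Q)q_Y - (57q_Y + 3q_Y²). Setting ∂π_Y/∂q_Y = 0: 168 - 8q_Y - (q_H) = 0.
Helios's first-order condition: 132 - 4q_H - (q_Y) = 0.
Rearranging gives the reaction functions q_Y = (168 - q_H)/8 and q_H = (132 - q_Y)/4.
Solving the pair: q_Y = 540/31, q_H = 888/31.
Total output Q = 540/31 + 888/31 = 1428/31.

46.06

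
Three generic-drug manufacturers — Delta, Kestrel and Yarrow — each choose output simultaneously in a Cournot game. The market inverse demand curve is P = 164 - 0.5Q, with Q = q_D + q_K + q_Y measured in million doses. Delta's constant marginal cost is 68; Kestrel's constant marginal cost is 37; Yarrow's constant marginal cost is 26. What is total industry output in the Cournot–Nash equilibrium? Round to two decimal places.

Delta's profit: π_D = (164 - 0.5Q)q_D - (68q_D). Setting ∂π_D/∂q_D = 0: 96 - q_D - (1/2)(q_K + q_Y) = 0.
Kestrel's profit: π_K = (164 - 0.5Q)q_K - (37q_K). Setting ∂π_K/∂q_K = 0: 127 - q_K - (1/2)(q_D + q_Y) = 0.
Yarrow's first-order condition: 138 - q_Y - (1/2)(q_D + q_K) = 0.
Adding the 3 conditions: 361 − Q − Q = 0, i.e. Q = 361/2.
Back-substituting: q_D = (96 − 361/4)/(1/2) = 23/2, q_K = (127 − 361/4)/(1/2) = 147/2, q_Y = (138 − 361/4)/(1/2) = 191/2.
Total output Q = 23/2 + 147/2 + 191/2 = 361/2.

180.50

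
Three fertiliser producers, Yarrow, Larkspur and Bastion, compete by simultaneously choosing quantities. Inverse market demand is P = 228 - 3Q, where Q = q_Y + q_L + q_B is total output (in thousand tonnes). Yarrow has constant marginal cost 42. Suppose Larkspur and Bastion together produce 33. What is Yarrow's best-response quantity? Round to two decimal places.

14.50

With rivals' combined output fixed at 33, Yarrow's profit is π_Y = (228 - 3·33 - 3q_Y)q_Y - (42q_Y) = (129 - 3q_Y)q_Y - (42q_Y).
∂π_Y/∂q_Y = 87 - 6q_Y = 0, so q_Y = 29/2.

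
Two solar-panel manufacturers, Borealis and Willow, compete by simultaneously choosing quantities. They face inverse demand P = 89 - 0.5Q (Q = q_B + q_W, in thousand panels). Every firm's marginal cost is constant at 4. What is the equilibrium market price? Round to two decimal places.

Each firm earns π_i = (89 - 0.5Q)q_i - 4q_i.
Setting ∂π_i/∂q_i = 0 with rivals' quantities fixed: 85 - q_i - (1/2)q_j = 0.
By symmetry each firm produces the same amount; substituting q_j = q_i yields q_i = 85/(3/2) = 170/3.
Total output Q = 340/3, so price P = 89 - (1/2)·(340/3) = 97/3.

32.33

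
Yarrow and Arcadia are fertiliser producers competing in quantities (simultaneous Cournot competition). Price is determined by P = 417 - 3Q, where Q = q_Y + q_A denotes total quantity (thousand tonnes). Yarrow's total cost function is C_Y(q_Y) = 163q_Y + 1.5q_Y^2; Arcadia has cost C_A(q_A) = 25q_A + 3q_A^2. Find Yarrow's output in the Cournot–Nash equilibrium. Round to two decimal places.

Yarrow's profit: π_Y = (417 - 3Q)q_Y - (163q_Y + (3/2)q_Y²). Setting ∂π_Y/∂q_Y = 0: 254 - 9q_Y - 3(q_A) = 0.
Arcadia's profit: π_A = (417 - 3Q)q_A - (25q_A + 3q_A²). Setting ∂π_A/∂q_A = 0: 392 - 12q_A - 3(q_Y) = 0.
So q_Y = (254 - 3q_A)/9 and q_A = (392 - 3q_Y)/12.
Substituting one into the other gives q_Y = 208/11 and q_A = 922/33.

18.91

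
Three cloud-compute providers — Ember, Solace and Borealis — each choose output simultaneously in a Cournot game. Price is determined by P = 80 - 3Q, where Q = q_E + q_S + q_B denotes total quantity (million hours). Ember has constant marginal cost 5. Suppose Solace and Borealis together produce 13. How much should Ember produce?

With rivals' combined output fixed at 13, Ember's profit is π_E = (80 - 3·13 - 3q_E)q_E - (5q_E) = (41 - 3q_E)q_E - (5q_E).
∂π_E/∂q_E = 36 - 6q_E = 0, so q_E = 6.

6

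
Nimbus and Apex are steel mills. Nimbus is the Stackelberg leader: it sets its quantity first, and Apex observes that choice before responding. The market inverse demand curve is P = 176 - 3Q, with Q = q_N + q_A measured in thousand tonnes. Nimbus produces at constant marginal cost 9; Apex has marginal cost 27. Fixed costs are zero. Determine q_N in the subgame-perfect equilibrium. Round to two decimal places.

The follower Apex best-responds to any q_N: π_A = (176 - 3Q)q_A - 27q_A.
∂π_A/∂q_A = 149 - 3q_N - 6q_A = 0 gives the reaction function q_A = (149 - 3q_N)/6.
Nimbus substitutes q_A(q_N) into its own profit: π_N = q_N(176 - 3q_N - (149 - 3q_N)/2) - 9q_N = (203/2 - (3/2)q_N)q_N - 9q_N.
The leader's first-order condition 185/2 - 3q_N = 0 yields q_N = 185/6.
Then q_A = (149 - 3·(185/6))/6 = 113/12.

30.83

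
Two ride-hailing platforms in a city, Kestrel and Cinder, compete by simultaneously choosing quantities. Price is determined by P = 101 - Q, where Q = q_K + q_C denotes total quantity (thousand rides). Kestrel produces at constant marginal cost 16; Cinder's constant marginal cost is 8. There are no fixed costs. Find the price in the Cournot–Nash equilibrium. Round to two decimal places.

Kestrel's profit: π_K = (101 - Q)q_K - (16q_K). Setting ∂π_K/∂q_K = 0: 85 - 2q_K - (q_C) = 0.
Cinder's first-order condition: 93 - 2q_C - (q_K) = 0.
Best responses: q_K = (85 - q_C)/2, q_C = (93 - q_K)/2.
Solving the pair: q_K = 77/3, q_C = 101/3.
Total output Q = 178/3, so price P = 101 - 178/3 = 125/3.

41.67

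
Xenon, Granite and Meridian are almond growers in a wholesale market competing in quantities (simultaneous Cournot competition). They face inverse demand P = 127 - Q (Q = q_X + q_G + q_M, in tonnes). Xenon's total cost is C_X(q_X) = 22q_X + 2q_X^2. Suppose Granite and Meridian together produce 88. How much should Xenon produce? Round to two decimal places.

With rivals' combined output fixed at 88, Xenon's profit is π_X = (127 - 88 - q_X)q_X - (22q_X + 2q_X²) = (39 - q_X)q_X - (22q_X + 2q_X²).
∂π_X/∂q_X = 17 - 6q_X = 0, so q_X = 17/6.

2.83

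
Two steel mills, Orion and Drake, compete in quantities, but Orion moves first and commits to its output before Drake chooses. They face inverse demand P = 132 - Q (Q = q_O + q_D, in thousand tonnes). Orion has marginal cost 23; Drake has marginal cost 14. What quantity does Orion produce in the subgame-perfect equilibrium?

Solve by backward induction. Given q_O, the follower Drake maximises π_D = (132 - q_O - q_D)q_D - 14q_D.
∂π_D/∂q_D = 118 - q_O - 2q_D = 0 gives the reaction function q_D = (118 - q_O)/2.
The leader anticipates this reaction. Substituting into P = 132 - Q gives P = 73 - (1/2)q_O, so π_O = (73 - (1/2)q_O)q_O - 23q_O.
Leader FOC: 50 - q_O = 0, so q_O = 50.
Then q_D = (118 - 50)/2 = 34.

50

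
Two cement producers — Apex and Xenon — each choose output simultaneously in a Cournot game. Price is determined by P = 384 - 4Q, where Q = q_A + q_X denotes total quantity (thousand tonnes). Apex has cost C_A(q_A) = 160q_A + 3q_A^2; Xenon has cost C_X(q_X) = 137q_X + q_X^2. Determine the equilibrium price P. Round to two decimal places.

Apex's profit: π_A = (384 - 4Q)q_A - (160q_A + 3q_A²). Setting ∂π_A/∂q_A = 0: 224 - 14q_A - 4(q_X) = 0.
Xenon's first-order condition: 247 - 10q_X - 4(q_A) = 0.
Rearranging gives the reaction functions q_A = (224 - 4q_X)/14 and q_X = (247 - 4q_A)/10.
Solving the pair: q_A = 313/31, q_X = 1281/62.
Total output Q = 1907/62, so price P = 384 - 4·(1907/62) = 260.9677.

260.97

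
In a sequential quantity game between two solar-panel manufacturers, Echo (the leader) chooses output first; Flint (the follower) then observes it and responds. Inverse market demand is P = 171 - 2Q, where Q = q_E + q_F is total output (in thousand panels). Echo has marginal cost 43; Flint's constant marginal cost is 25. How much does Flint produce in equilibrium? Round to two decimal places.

Solve by backward induction. Given q_E, the follower Flint maximises π_F = (171 - 2q_E - 2q_F)q_F - 25q_F.
Setting the follower's marginal profit to zero, 146 - 2q_E - 4q_F = 0, i.e. q_F = (146 - 2q_E)/4.
The leader anticipates this reaction. Substituting into P = 171 - 2Q gives P = 98 - q_E, so π_E = (98 - q_E)q_E - 43q_E.
Leader FOC: 55 - 2q_E = 0, so q_E = 55/2.
Then q_F = (146 - 2·(55/2))/4 = 91/4.

22.75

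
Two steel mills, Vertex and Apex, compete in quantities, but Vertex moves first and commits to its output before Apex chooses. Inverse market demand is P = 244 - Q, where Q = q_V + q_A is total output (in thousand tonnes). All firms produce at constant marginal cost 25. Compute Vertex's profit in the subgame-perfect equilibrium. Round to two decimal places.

The follower Apex best-responds to any q_V: π_A = (244 - Q)q_A - 25q_A.
Setting the follower's marginal profit to zero, 219 - q_V - 2q_A = 0, i.e. q_A = (219 - q_V)/2.
The leader anticipates this reaction. Substituting into P = 244 - Q gives P = 269/2 - (1/2)q_V, so π_V = (269/2 - (1/2)q_V)q_V - 25q_V.
Leader FOC: 219/2 - q_V = 0, so q_V = 219/2.
Then q_A = (219 - 219/2)/2 = 219/4.
Price P = 244 - 657/4 = 319/4.
Vertex's profit: (319/4 - 25)·(219/2) = 5995.1250.

5995.13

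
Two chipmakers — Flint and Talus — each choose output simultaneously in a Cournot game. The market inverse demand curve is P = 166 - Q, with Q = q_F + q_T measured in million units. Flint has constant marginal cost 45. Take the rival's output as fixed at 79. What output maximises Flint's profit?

21

With the rival's output fixed at 79, Flint's profit is π_F = (166 - 79 - q_F)q_F - (45q_F) = (87 - q_F)q_F - (45q_F).
∂π_F/∂q_F = 42 - 2q_F = 0, so q_F = 21.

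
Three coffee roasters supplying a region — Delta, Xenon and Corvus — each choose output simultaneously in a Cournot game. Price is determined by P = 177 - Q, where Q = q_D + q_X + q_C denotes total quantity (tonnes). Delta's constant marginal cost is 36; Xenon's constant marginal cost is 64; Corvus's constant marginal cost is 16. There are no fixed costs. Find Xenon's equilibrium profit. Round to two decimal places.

85.56

Delta's profit: π_D = (177 - Q)q_D - (36q_D). Setting ∂π_D/∂q_D = 0: 141 - 2q_D - (q_X + q_C) = 0.
Xenon's first-order condition: 113 - 2q_X - (q_D + q_C) = 0.
Corvus's first-order condition: 161 - 2q_C - (q_D + q_X) = 0.
Summing all 3 equations gives 415 − 4Q = 0, hence Q = 415/4.
Back-substituting: q_D = (141 − 415/4) = 149/4, q_X = (113 − 415/4) = 37/4, q_C = (161 − 415/4) = 229/4.
Price P = 177 - 415/4 = 293/4.
Xenon's profit: (293/4 - 64)·(37/4) = 1369/16.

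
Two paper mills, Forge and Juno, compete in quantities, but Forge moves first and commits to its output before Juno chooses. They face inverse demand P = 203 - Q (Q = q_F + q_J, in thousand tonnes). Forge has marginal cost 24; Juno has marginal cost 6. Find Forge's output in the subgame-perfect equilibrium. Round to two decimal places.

Solve by backward induction. Given q_F, the follower Juno maximises π_J = (203 - q_F - q_J)q_J - 6q_J.
Follower FOC: 197 - q_F - 2q_J = 0, so q_J(q_F) = (197 - q_F)/2.
Forge substitutes q_J(q_F) into its own profit: π_F = q_F(203 - q_F - (197 - q_F)/2) - 24q_F = (209/2 - (1/2)q_F)q_F - 24q_F.
Maximising: ∂π_F/∂q_F = 161/2 - q_F = 0, giving q_F = 161/2.
Then q_J = (197 - 161/2)/2 = 233/4.

80.50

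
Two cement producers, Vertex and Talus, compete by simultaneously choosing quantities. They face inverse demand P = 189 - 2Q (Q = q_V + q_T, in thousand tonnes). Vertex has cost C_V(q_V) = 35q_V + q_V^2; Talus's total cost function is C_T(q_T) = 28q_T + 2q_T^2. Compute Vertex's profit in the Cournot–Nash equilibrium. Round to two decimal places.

Vertex's profit: π_V = (189 - 2Q)q_V - (35q_V + q_V²). Setting ∂π_V/∂q_V = 0: 154 - 6q_V - 2(q_T) = 0.
Talus's profit: π_T = (189 - 2Q)q_T - (28q_T + 2q_T²). Setting ∂π_T/∂q_T = 0: 161 - 8q_T - 2(q_V) = 0.
Best responses: q_V = (154 - 2q_T)/6, q_T = (161 - 2q_V)/8.
Solving the pair: q_V = 455/22, q_T = 329/22.
Price P = 189 - 2·(392/11) = 1295/11.
Vertex's profit: (1295/11)·(455/22) - 35·(455/22) - (455/22)² = 1283.2128.

1283.21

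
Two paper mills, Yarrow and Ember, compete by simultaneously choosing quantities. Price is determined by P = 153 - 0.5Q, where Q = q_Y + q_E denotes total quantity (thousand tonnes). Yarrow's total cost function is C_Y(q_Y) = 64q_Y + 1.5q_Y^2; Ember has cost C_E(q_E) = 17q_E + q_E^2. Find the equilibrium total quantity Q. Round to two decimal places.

59.45

Yarrow's profit: π_Y = (153 - 0.5Q)q_Y - (64q_Y + (3/2)q_Y²). Setting ∂π_Y/∂q_Y = 0: 89 - 4q_Y - (1/2)(q_E) = 0.
Ember's profit: π_E = (153 - 0.5Q)q_E - (17q_E + q_E²). Setting ∂π_E/∂q_E = 0: 136 - 3q_E - (1/2)(q_Y) = 0.
Best responses: q_Y = (89 - (1/2)q_E)/4, q_E = (136 - (1/2)q_Y)/3.
Substituting one into the other gives q_Y = 796/47 and q_E = 1998/47.
Total output Q = 796/47 + 1998/47 = 59.4468.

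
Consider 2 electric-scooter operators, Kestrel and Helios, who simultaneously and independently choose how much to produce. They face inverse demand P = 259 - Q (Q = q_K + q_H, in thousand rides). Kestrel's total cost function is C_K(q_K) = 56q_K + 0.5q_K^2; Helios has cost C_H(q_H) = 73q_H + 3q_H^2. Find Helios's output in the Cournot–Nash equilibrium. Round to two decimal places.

Kestrel's profit: π_K = (259 - Q)q_K - (56q_K + (1/2)q_K²). Setting ∂π_K/∂q_K = 0: 203 - 3q_K - (q_H) = 0.
Helios's profit: π_H = (259 - Q)q_H - (73q_H + 3q_H²). Setting ∂π_H/∂q_H = 0: 186 - 8q_H - (q_K) = 0.
Best responses: q_K = (203 - q_H)/3, q_H = (186 - q_K)/8.
Solving the pair: q_K = 1438/23, q_H = 355/23.

15.43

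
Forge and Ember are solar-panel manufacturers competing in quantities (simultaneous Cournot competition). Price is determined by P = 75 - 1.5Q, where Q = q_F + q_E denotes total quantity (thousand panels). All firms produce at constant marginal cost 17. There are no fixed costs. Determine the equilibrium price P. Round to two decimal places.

Each firm earns π_i = (75 - 1.5Q)q_i - 17q_i.
First-order condition (treating rivals' output as given): 58 - 3q_i - (3/2)q_j = 0.
By symmetry each firm produces the same amount; substituting q_j = q_i yields q_i = 58/(9/2) = 116/9.
Total output Q = 232/9, so price P = 75 - (3/2)·(232/9) = 109/3.

36.33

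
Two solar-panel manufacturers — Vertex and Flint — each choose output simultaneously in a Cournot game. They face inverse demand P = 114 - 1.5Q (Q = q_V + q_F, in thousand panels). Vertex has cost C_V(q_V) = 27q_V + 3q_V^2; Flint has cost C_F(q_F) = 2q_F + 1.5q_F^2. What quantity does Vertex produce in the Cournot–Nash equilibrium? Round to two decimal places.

Vertex's profit: π_V = (114 - 1.5Q)q_V - (27q_V + 3q_V²). Setting ∂π_V/∂q_V = 0: 87 - 9q_V - (3/2)(q_F) = 0.
Flint's first-order condition: 112 - 6q_F - (3/2)(q_V) = 0.
Rearranging gives the reaction functions q_V = (87 - (3/2)q_F)/9 and q_F = (112 - (3/2)q_V)/6.
Solving the pair: q_V = 472/69, q_F = 390/23.

6.84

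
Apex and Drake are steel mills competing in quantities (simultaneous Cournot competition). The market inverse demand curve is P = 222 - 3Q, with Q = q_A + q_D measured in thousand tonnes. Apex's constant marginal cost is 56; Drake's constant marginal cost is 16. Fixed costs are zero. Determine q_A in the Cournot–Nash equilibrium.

Apex's profit: π_A = (222 - 3Q)q_A - (56q_A). Setting ∂π_A/∂q_A = 0: 166 - 6q_A - 3(q_D) = 0.
Drake's first-order condition: 206 - 6q_D - 3(q_A) = 0.
Rearranging gives the reaction functions q_A = (166 - 3q_D)/6 and q_D = (206 - 3q_A)/6.
Substituting one into the other gives q_A = 14 and q_D = 82/3.

14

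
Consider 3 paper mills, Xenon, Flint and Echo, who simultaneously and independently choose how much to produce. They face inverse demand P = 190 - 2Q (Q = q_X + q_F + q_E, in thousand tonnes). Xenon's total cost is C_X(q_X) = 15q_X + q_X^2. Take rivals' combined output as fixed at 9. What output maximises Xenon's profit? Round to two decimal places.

26.17

With rivals' combined output fixed at 9, Xenon's profit is π_X = (190 - 2·9 - 2q_X)q_X - (15q_X + q_X²) = (172 - 2q_X)q_X - (15q_X + q_X²).
∂π_X/∂q_X = 157 - 6q_X = 0, so q_X = 157/6.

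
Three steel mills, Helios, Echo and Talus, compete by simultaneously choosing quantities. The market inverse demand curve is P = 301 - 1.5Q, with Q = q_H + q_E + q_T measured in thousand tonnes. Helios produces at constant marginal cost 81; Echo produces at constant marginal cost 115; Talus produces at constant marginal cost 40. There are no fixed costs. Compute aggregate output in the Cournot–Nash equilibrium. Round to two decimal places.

111.17

Helios's profit: π_H = (301 - 1.5Q)q_H - (81q_H). Setting ∂π_H/∂q_H = 0: 220 - 3q_H - (3/2)(q_E + q_T) = 0.
Echo's profit: π_E = (301 - 1.5Q)q_E - (115q_E). Setting ∂π_E/∂q_E = 0: 186 - 3q_E - (3/2)(q_H + q_T) = 0.
Talus's profit: π_T = (301 - 1.5Q)q_T - (40q_T). Setting ∂π_T/∂q_T = 0: 261 - 3q_T - (3/2)(q_H + q_E) = 0.
Summing all 3 equations gives 667 − 6Q = 0, hence Q = 667/6.
Back-substituting: q_H = (220 − 667/4)/(3/2) = 71/2, q_E = (186 − 667/4)/(3/2) = 77/6, q_T = (261 − 667/4)/(3/2) = 377/6.
Total output Q = 71/2 + 77/6 + 377/6 = 667/6.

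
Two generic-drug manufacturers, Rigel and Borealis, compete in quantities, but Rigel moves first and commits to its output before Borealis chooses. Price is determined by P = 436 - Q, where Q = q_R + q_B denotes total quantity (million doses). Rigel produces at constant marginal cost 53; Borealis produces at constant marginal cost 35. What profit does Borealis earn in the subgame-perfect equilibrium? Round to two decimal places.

The follower Borealis best-responds to any q_R: π_B = (436 - Q)q_B - 35q_B.
∂π_B/∂q_B = 401 - q_R - 2q_B = 0 gives the reaction function q_B = (401 - q_R)/2.
Rigel substitutes q_B(q_R) into its own profit: π_R = q_R(436 - q_R - (401 - q_R)/2) - 53q_R = (471/2 - (1/2)q_R)q_R - 53q_R.
The leader's first-order condition 365/2 - q_R = 0 yields q_R = 365/2.
Then q_B = (401 - 365/2)/2 = 437/4.
Price P = 436 - 1167/4 = 577/4.
Borealis's profit: (577/4 - 35)·(437/4) = 11935.5625.

11935.56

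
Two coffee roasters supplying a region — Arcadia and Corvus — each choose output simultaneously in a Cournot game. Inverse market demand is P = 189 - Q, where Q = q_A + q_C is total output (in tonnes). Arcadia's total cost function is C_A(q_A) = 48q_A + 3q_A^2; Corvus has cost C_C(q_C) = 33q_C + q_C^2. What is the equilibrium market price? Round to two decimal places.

Arcadia's profit: π_A = (189 - Q)q_A - (48q_A + 3q_A²). Setting ∂π_A/∂q_A = 0: 141 - 8q_A - (q_C) = 0.
Corvus's profit: π_C = (189 - Q)q_C - (33q_C + q_C²). Setting ∂π_C/∂q_C = 0: 156 - 4q_C - (q_A) = 0.
Best responses: q_A = (141 - q_C)/8, q_C = (156 - q_A)/4.
Substituting one into the other gives q_A = 408/31 and q_C = 1107/31.
Total output Q = 1515/31, so price P = 189 - 1515/31 = 140.1290.

140.13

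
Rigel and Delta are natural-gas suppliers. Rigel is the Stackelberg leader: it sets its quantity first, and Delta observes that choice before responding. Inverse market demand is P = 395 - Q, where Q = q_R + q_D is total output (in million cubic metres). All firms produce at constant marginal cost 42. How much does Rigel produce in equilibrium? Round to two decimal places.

176.50

Solve by backward induction. Given q_R, the follower Delta maximises π_D = (395 - q_R - q_D)q_D - 42q_D.
Setting the follower's marginal profit to zero, 353 - q_R - 2q_D = 0, i.e. q_D = (353 - q_R)/2.
The leader anticipates this reaction. Substituting into P = 395 - Q gives P = 437/2 - (1/2)q_R, so π_R = (437/2 - (1/2)q_R)q_R - 42q_R.
The leader's first-order condition 353/2 - q_R = 0 yields q_R = 353/2.
Then q_D = (353 - 353/2)/2 = 353/4.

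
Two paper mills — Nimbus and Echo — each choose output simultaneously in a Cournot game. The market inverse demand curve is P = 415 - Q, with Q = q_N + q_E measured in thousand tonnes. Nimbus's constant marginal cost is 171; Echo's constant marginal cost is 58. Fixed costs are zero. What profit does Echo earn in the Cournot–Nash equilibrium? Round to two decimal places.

Nimbus's profit: π_N = (415 - Q)q_N - (171q_N). Setting ∂π_N/∂q_N = 0: 244 - 2q_N - (q_E) = 0.
Echo's first-order condition: 357 - 2q_E - (q_N) = 0.
So q_N = (244 - q_E)/2 and q_E = (357 - q_N)/2.
Substituting one into the other gives q_N = 131/3 and q_E = 470/3.
Price P = 415 - 601/3 = 644/3.
Echo's profit: (644/3 - 58)·(470/3) = 24544.4444.

24544.44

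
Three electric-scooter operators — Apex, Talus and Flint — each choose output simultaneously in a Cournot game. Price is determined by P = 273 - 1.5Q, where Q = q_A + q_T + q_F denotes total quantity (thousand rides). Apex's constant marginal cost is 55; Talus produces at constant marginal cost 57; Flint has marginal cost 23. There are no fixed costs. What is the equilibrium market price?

Apex's profit: π_A = (273 - 1.5Q)q_A - (55q_A). Setting ∂π_A/∂q_A = 0: 218 - 3q_A - (3/2)(q_T + q_F) = 0.
Talus's first-order condition: 216 - 3q_T - (3/2)(q_A + q_F) = 0.
Flint's profit: π_F = (273 - 1.5Q)q_F - (23q_F). Setting ∂π_F/∂q_F = 0: 250 - 3q_F - (3/2)(q_A + q_T) = 0.
Summing all 3 equations gives 684 − 6Q = 0, hence Q = 114.
Back-substituting: q_A = (218 − 171)/(3/2) = 94/3, q_T = (216 − 171)/(3/2) = 30, q_F = (250 − 171)/(3/2) = 158/3.
Total output Q = 114, so price P = 273 - (3/2)·114 = 102.

102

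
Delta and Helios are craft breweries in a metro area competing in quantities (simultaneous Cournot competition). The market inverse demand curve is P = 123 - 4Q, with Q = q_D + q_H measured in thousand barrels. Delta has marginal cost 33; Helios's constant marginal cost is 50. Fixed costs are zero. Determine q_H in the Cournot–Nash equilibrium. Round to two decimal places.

Delta's profit: π_D = (123 - 4Q)q_D - (33q_D). Setting ∂π_D/∂q_D = 0: 90 - 8q_D - 4(q_H) = 0.
Helios's profit: π_H = (123 - 4Q)q_H - (50q_H). Setting ∂π_H/∂q_H = 0: 73 - 8q_H - 4(q_D) = 0.
Best responses: q_D = (90 - 4q_H)/8, q_H = (73 - 4q_D)/8.
Solving the pair: q_D = 107/12, q_H = 14/3.

4.67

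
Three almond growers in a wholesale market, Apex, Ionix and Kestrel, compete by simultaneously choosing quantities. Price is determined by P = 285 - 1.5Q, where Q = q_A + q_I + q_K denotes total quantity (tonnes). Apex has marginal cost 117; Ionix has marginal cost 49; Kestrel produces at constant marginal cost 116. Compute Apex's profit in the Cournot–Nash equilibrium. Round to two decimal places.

Apex's profit: π_A = (285 - 1.5Q)q_A - (117q_A). Setting ∂π_A/∂q_A = 0: 168 - 3q_A - (3/2)(q_I + q_K) = 0.
Ionix's first-order condition: 236 - 3q_I - (3/2)(q_A + q_K) = 0.
Kestrel's first-order condition: 169 - 3q_K - (3/2)(q_A + q_I) = 0.
Summing all 3 equations gives 573 − 6Q = 0, hence Q = 191/2.
Back-substituting: q_A = (168 − 573/4)/(3/2) = 33/2, q_I = (236 − 573/4)/(3/2) = 371/6, q_K = (169 − 573/4)/(3/2) = 103/6.
Price P = 285 - (3/2)·(191/2) = 567/4.
Apex's profit: (567/4 - 117)·(33/2) = 408.3750.

408.38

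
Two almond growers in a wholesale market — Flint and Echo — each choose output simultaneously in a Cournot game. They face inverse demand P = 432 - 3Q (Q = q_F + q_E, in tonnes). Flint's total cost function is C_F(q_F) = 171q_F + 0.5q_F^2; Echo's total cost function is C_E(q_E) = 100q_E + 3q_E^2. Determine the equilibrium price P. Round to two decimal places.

Flint's profit: π_F = (432 - 3Q)q_F - (171q_F + (1/2)q_F²). Setting ∂π_F/∂q_F = 0: 261 - 7q_F - 3(q_E) = 0.
Echo's first-order condition: 332 - 12q_E - 3(q_F) = 0.
So q_F = (261 - 3q_E)/7 and q_E = (332 - 3q_F)/12.
Solving the pair: q_F = 712/25, q_E = 1541/75.
Total output Q = 49.0267, so price P = 432 - 3·49.0267 = 284.9200.

284.92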